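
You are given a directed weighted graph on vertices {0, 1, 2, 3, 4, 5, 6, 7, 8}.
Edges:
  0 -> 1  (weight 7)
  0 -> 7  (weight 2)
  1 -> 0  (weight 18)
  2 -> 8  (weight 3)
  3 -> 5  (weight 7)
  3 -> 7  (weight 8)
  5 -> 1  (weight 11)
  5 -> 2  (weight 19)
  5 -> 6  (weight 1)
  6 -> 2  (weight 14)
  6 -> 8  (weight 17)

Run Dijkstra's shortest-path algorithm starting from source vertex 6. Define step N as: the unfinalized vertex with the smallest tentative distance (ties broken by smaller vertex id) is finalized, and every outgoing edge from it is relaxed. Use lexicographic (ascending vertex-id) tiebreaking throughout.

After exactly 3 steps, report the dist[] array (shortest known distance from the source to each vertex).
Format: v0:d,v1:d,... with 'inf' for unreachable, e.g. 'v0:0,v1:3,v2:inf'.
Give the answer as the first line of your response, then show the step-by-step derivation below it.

v0:inf,v1:inf,v2:14,v3:inf,v4:inf,v5:inf,v6:0,v7:inf,v8:17

step 1: dist = v0:inf,v1:inf,v2:14,v3:inf,v4:inf,v5:inf,v6:0,v7:inf,v8:17
step 2: dist = v0:inf,v1:inf,v2:14,v3:inf,v4:inf,v5:inf,v6:0,v7:inf,v8:17
step 3: dist = v0:inf,v1:inf,v2:14,v3:inf,v4:inf,v5:inf,v6:0,v7:inf,v8:17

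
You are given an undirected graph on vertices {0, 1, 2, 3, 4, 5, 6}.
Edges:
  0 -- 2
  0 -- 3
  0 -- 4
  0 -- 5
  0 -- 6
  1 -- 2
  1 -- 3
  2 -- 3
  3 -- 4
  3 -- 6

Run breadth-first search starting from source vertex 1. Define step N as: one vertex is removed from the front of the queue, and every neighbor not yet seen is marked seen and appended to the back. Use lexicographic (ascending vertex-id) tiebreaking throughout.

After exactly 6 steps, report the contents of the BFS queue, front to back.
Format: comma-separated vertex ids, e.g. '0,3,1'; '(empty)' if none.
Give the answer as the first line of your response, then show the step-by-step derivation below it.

5

step 1: dequeue 1; queue=[2,3]; order=1
step 2: dequeue 2; queue=[3,0]; order=1,2
step 3: dequeue 3; queue=[0,4,6]; order=1,2,3
step 4: dequeue 0; queue=[4,6,5]; order=1,2,3,0
step 5: dequeue 4; queue=[6,5]; order=1,2,3,0,4
step 6: dequeue 6; queue=[5]; order=1,2,3,0,4,6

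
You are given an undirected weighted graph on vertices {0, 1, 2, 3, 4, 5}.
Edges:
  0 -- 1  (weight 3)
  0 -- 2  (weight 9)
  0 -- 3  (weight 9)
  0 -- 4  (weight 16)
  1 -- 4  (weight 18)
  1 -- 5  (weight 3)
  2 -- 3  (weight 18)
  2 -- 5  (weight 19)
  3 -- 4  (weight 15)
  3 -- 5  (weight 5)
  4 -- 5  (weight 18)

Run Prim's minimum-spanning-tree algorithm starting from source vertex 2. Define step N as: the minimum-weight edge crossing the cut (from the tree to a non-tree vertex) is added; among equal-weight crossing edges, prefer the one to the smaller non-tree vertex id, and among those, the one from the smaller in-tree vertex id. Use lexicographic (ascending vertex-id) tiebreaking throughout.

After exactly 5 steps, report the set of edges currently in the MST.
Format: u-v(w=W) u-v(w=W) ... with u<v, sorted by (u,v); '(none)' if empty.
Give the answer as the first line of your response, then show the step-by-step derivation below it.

0-1(w=3) 0-2(w=9) 1-5(w=3) 3-4(w=15) 3-5(w=5)

step 1: add edge 0-2 (w=9); MST = {0-2(w=9)}
step 2: add edge 0-1 (w=3); MST = {0-1(w=3) 0-2(w=9)}
step 3: add edge 1-5 (w=3); MST = {0-1(w=3) 0-2(w=9) 1-5(w=3)}
step 4: add edge 3-5 (w=5); MST = {0-1(w=3) 0-2(w=9) 1-5(w=3) 3-5(w=5)}
step 5: add edge 3-4 (w=15); MST = {0-1(w=3) 0-2(w=9) 1-5(w=3) 3-4(w=15) 3-5(w=5)}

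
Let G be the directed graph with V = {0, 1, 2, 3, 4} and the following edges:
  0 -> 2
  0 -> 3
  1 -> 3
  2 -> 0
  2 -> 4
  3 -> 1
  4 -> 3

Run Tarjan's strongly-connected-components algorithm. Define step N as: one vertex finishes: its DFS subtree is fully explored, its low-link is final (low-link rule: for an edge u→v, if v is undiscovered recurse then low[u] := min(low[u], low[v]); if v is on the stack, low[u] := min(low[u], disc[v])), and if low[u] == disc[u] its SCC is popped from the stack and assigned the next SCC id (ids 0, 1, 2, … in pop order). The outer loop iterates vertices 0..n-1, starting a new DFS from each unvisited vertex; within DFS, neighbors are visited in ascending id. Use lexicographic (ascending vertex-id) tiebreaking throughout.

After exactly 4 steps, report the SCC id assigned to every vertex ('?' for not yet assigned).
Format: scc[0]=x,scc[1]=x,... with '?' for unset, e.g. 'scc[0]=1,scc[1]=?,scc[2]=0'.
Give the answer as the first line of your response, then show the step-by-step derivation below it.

scc[0]=?,scc[1]=0,scc[2]=?,scc[3]=0,scc[4]=1

step 1: low=(low[0]=0,low[1]=3,low[2]=0,low[3]=3,low[4]=2); scc=(scc[0]=?,scc[1]=?,scc[2]=?,scc[3]=?,scc[4]=?)
step 2: low=(low[0]=0,low[1]=3,low[2]=0,low[3]=3,low[4]=2); scc=(scc[0]=?,scc[1]=0,scc[2]=?,scc[3]=0,scc[4]=?)
step 3: low=(low[0]=0,low[1]=3,low[2]=0,low[3]=3,low[4]=2); scc=(scc[0]=?,scc[1]=0,scc[2]=?,scc[3]=0,scc[4]=1)
step 4: low=(low[0]=0,low[1]=3,low[2]=0,low[3]=3,low[4]=2); scc=(scc[0]=?,scc[1]=0,scc[2]=?,scc[3]=0,scc[4]=1)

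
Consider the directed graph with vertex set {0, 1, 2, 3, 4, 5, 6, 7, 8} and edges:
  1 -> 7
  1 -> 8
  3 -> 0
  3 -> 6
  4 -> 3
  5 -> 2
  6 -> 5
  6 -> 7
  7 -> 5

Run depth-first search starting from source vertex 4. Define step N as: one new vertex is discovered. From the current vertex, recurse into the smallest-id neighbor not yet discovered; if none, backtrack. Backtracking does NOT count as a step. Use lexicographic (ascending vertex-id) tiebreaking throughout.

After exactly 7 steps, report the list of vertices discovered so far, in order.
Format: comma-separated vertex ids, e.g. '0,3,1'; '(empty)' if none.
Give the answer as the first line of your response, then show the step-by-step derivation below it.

4,3,0,6,5,2,7

step 1: discover 4; path=4; order=4
step 2: discover 3; path=4>3; order=4,3
step 3: discover 0; path=4>3>0; order=4,3,0
step 4: discover 6; path=4>3>6; order=4,3,0,6
step 5: discover 5; path=4>3>6>5; order=4,3,0,6,5
step 6: discover 2; path=4>3>6>5>2; order=4,3,0,6,5,2
step 7: discover 7; path=4>3>6>7; order=4,3,0,6,5,2,7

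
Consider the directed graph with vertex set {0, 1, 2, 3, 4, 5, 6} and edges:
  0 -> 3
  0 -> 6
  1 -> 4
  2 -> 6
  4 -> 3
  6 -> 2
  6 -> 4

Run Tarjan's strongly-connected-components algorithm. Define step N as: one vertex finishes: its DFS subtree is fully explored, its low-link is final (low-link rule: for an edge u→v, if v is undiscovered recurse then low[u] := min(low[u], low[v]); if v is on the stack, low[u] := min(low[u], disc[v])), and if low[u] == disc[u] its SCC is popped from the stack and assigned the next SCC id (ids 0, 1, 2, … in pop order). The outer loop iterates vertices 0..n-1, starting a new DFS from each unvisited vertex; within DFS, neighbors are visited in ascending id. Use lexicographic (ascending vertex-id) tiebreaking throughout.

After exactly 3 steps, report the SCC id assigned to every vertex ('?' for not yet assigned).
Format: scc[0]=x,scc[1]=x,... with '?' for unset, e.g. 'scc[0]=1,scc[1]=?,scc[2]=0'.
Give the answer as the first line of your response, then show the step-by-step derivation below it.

scc[0]=?,scc[1]=?,scc[2]=?,scc[3]=0,scc[4]=1,scc[5]=?,scc[6]=?

step 1: low=(low[0]=0,low[1]=?,low[2]=?,low[3]=1,low[4]=?,low[5]=?,low[6]=?); scc=(scc[0]=?,scc[1]=?,scc[2]=?,scc[3]=0,scc[4]=?,scc[5]=?,scc[6]=?)
step 2: low=(low[0]=0,low[1]=?,low[2]=2,low[3]=1,low[4]=?,low[5]=?,low[6]=2); scc=(scc[0]=?,scc[1]=?,scc[2]=?,scc[3]=0,scc[4]=?,scc[5]=?,scc[6]=?)
step 3: low=(low[0]=0,low[1]=?,low[2]=2,low[3]=1,low[4]=4,low[5]=?,low[6]=2); scc=(scc[0]=?,scc[1]=?,scc[2]=?,scc[3]=0,scc[4]=1,scc[5]=?,scc[6]=?)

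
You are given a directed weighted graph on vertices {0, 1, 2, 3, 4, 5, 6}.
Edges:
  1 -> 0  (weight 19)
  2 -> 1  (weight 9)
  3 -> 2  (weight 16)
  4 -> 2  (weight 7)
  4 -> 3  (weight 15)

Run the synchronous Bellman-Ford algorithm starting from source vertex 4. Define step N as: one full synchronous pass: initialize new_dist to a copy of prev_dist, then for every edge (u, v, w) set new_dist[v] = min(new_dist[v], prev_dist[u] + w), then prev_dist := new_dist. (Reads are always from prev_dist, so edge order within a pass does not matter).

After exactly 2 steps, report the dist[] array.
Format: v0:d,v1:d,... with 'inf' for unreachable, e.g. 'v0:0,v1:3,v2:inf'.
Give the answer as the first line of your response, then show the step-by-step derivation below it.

v0:inf,v1:16,v2:7,v3:15,v4:0,v5:inf,v6:inf

step 1: dist = v0:inf,v1:inf,v2:7,v3:15,v4:0,v5:inf,v6:inf
step 2: dist = v0:inf,v1:16,v2:7,v3:15,v4:0,v5:inf,v6:inf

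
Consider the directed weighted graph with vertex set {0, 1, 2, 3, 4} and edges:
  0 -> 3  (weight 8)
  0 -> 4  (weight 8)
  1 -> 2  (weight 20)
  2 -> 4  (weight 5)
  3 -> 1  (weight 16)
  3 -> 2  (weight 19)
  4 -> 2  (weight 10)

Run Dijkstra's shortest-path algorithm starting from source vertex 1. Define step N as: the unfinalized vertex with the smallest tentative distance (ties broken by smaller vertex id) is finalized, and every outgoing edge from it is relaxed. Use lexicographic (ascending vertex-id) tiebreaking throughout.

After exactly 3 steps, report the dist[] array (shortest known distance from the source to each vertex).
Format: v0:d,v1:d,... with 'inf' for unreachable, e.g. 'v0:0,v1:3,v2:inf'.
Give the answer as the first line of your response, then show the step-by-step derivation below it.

v0:inf,v1:0,v2:20,v3:inf,v4:25

step 1: dist = v0:inf,v1:0,v2:20,v3:inf,v4:inf
step 2: dist = v0:inf,v1:0,v2:20,v3:inf,v4:25
step 3: dist = v0:inf,v1:0,v2:20,v3:inf,v4:25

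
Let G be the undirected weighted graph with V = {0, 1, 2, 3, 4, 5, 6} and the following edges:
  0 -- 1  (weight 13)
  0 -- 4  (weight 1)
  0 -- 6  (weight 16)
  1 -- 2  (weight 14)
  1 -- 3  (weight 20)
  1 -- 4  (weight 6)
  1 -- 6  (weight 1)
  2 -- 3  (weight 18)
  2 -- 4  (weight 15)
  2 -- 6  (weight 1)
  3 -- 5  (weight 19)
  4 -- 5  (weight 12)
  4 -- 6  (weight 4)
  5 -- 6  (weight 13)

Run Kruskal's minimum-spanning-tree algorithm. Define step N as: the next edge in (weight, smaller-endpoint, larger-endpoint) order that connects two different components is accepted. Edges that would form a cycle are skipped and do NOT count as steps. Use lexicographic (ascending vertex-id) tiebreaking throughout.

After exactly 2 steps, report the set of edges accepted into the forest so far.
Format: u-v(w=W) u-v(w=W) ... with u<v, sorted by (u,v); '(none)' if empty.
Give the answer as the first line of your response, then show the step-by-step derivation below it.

0-4(w=1) 1-6(w=1)

step 1: add edge 0-4 (w=1); MST = {0-4(w=1)}
step 2: add edge 1-6 (w=1); MST = {0-4(w=1) 1-6(w=1)}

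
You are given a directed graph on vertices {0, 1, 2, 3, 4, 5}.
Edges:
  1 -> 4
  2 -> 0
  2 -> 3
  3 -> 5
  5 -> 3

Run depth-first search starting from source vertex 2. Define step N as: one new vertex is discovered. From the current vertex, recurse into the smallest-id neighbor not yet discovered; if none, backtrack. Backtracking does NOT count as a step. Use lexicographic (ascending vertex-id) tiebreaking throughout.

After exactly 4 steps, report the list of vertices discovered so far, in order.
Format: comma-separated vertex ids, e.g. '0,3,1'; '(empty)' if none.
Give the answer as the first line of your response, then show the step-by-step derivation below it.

2,0,3,5

step 1: discover 2; path=2; order=2
step 2: discover 0; path=2>0; order=2,0
step 3: discover 3; path=2>3; order=2,0,3
step 4: discover 5; path=2>3>5; order=2,0,3,5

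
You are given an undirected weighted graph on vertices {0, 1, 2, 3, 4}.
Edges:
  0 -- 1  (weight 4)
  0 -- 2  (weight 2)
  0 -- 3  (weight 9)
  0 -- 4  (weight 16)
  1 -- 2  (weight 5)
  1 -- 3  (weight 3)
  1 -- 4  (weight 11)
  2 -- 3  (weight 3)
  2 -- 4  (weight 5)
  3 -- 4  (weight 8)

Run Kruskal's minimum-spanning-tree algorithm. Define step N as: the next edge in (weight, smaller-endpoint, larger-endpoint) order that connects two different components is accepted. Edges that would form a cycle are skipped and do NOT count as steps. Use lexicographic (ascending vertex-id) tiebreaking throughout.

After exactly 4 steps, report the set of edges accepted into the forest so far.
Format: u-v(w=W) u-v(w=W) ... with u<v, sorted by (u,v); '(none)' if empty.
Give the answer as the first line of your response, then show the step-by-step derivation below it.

0-2(w=2) 1-3(w=3) 2-3(w=3) 2-4(w=5)

step 1: add edge 0-2 (w=2); MST = {0-2(w=2)}
step 2: add edge 1-3 (w=3); MST = {0-2(w=2) 1-3(w=3)}
step 3: add edge 2-3 (w=3); MST = {0-2(w=2) 1-3(w=3) 2-3(w=3)}
step 4: add edge 2-4 (w=5); MST = {0-2(w=2) 1-3(w=3) 2-3(w=3) 2-4(w=5)}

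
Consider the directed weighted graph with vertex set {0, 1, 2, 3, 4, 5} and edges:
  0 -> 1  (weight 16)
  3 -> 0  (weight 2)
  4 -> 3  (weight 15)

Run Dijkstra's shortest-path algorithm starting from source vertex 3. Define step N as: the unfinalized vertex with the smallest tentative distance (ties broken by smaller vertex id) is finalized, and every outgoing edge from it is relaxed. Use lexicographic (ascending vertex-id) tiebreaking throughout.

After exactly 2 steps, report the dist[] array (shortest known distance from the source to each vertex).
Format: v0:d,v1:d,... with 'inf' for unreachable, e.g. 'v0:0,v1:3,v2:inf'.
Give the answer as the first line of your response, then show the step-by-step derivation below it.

v0:2,v1:18,v2:inf,v3:0,v4:inf,v5:inf

step 1: dist = v0:2,v1:inf,v2:inf,v3:0,v4:inf,v5:inf
step 2: dist = v0:2,v1:18,v2:inf,v3:0,v4:inf,v5:inf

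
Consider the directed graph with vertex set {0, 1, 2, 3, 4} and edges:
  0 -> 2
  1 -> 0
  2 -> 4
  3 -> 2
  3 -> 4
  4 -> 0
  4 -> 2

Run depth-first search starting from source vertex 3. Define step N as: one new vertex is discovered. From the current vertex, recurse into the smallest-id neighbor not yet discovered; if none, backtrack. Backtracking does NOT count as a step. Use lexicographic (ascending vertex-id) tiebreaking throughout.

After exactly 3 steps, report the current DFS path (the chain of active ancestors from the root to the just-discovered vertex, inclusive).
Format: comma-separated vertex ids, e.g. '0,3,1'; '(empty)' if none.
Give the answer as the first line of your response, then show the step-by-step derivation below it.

3,2,4

step 1: discover 3; path=3; order=3
step 2: discover 2; path=3>2; order=3,2
step 3: discover 4; path=3>2>4; order=3,2,4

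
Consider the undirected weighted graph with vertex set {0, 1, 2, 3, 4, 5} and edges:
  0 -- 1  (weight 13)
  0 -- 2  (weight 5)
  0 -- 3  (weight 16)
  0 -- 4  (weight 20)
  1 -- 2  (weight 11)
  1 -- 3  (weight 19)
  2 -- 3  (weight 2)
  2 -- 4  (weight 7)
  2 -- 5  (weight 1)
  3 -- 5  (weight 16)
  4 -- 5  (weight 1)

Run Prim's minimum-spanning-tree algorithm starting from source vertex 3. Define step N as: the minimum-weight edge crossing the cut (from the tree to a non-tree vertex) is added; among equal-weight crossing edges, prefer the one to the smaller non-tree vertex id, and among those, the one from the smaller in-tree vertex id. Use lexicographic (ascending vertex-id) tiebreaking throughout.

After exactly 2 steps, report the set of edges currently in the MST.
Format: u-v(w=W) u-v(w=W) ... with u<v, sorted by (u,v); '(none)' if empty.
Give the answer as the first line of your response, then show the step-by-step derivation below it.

2-3(w=2) 2-5(w=1)

step 1: add edge 2-3 (w=2); MST = {2-3(w=2)}
step 2: add edge 2-5 (w=1); MST = {2-3(w=2) 2-5(w=1)}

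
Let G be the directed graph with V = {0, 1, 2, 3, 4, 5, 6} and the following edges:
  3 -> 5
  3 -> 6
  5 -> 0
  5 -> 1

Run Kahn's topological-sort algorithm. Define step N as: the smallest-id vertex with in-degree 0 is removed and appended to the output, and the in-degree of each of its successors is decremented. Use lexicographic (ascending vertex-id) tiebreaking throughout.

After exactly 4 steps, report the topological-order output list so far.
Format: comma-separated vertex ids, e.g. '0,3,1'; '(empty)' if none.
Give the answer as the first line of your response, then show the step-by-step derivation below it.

2,3,4,5

step 1: output 2; order=[2]; indeg=(1,1,0,0,0,1,1)
step 2: output 3; order=[2,3]; indeg=(1,1,0,0,0,0,0)
step 3: output 4; order=[2,3,4]; indeg=(1,1,0,0,0,0,0)
step 4: output 5; order=[2,3,4,5]; indeg=(0,0,0,0,0,0,0)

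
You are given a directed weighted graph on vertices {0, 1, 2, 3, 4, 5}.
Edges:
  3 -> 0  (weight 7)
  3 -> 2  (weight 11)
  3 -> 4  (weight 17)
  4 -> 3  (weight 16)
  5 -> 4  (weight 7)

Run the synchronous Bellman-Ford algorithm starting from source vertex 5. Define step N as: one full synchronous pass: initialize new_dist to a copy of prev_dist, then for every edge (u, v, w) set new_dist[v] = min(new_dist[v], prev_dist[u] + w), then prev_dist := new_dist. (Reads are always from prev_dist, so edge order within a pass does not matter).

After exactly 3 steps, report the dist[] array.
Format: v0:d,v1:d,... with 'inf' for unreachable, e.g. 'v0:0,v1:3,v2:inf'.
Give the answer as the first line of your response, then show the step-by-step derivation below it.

v0:30,v1:inf,v2:34,v3:23,v4:7,v5:0

step 1: dist = v0:inf,v1:inf,v2:inf,v3:inf,v4:7,v5:0
step 2: dist = v0:inf,v1:inf,v2:inf,v3:23,v4:7,v5:0
step 3: dist = v0:30,v1:inf,v2:34,v3:23,v4:7,v5:0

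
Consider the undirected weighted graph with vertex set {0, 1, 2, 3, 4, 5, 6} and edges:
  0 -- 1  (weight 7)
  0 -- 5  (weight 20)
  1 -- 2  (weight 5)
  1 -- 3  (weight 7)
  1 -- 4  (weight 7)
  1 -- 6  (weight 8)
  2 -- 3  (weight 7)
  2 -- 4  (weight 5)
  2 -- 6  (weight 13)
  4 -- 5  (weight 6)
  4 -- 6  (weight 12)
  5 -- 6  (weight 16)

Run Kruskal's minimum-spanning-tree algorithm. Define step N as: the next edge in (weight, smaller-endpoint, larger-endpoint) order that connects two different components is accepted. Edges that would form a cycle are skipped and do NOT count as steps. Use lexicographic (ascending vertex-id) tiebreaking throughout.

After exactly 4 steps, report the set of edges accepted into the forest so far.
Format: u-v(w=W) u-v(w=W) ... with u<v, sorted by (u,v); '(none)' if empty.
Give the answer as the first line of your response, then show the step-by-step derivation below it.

0-1(w=7) 1-2(w=5) 2-4(w=5) 4-5(w=6)

step 1: add edge 1-2 (w=5); MST = {1-2(w=5)}
step 2: add edge 2-4 (w=5); MST = {1-2(w=5) 2-4(w=5)}
step 3: add edge 4-5 (w=6); MST = {1-2(w=5) 2-4(w=5) 4-5(w=6)}
step 4: add edge 0-1 (w=7); MST = {0-1(w=7) 1-2(w=5) 2-4(w=5) 4-5(w=6)}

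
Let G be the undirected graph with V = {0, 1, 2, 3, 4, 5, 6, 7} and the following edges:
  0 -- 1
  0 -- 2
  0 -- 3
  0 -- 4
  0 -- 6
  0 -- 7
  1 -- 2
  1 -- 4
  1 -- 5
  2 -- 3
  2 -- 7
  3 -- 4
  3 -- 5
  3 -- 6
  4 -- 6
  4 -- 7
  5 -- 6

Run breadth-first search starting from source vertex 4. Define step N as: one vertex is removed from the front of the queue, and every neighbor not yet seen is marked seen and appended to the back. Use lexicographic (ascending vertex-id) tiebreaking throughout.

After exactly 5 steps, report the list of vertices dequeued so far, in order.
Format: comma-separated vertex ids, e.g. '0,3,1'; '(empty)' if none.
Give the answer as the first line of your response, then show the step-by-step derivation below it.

4,0,1,3,6

step 1: dequeue 4; queue=[0,1,3,6,7]; order=4
step 2: dequeue 0; queue=[1,3,6,7,2]; order=4,0
step 3: dequeue 1; queue=[3,6,7,2,5]; order=4,0,1
step 4: dequeue 3; queue=[6,7,2,5]; order=4,0,1,3
step 5: dequeue 6; queue=[7,2,5]; order=4,0,1,3,6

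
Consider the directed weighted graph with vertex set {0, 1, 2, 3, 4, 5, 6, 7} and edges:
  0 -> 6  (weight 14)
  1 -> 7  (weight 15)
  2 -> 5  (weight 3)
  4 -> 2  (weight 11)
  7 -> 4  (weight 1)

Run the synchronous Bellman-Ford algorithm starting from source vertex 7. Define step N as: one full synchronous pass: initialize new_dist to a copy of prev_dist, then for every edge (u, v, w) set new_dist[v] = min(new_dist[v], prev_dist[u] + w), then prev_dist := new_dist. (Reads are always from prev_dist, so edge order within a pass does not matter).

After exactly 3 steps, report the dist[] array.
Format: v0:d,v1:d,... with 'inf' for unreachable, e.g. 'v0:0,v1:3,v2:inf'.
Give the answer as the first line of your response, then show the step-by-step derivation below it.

v0:inf,v1:inf,v2:12,v3:inf,v4:1,v5:15,v6:inf,v7:0

step 1: dist = v0:inf,v1:inf,v2:inf,v3:inf,v4:1,v5:inf,v6:inf,v7:0
step 2: dist = v0:inf,v1:inf,v2:12,v3:inf,v4:1,v5:inf,v6:inf,v7:0
step 3: dist = v0:inf,v1:inf,v2:12,v3:inf,v4:1,v5:15,v6:inf,v7:0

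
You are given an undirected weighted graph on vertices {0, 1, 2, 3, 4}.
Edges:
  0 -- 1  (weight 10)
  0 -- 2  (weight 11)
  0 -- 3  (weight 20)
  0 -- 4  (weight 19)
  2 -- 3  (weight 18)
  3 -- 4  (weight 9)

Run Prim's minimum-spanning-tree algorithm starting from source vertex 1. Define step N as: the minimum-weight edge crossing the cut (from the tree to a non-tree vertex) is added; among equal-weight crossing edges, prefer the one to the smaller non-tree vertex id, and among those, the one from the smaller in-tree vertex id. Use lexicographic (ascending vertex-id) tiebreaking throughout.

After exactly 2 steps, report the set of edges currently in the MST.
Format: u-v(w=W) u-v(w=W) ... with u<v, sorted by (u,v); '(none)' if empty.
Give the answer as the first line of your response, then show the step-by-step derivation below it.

0-1(w=10) 0-2(w=11)

step 1: add edge 0-1 (w=10); MST = {0-1(w=10)}
step 2: add edge 0-2 (w=11); MST = {0-1(w=10) 0-2(w=11)}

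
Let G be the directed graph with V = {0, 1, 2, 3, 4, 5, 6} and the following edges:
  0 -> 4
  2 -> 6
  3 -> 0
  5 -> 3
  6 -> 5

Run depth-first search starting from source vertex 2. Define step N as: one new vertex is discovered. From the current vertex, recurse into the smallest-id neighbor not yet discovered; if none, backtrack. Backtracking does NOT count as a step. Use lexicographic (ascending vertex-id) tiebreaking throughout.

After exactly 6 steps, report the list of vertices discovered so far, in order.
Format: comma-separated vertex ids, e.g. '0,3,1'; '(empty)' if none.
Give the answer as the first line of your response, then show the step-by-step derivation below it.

2,6,5,3,0,4

step 1: discover 2; path=2; order=2
step 2: discover 6; path=2>6; order=2,6
step 3: discover 5; path=2>6>5; order=2,6,5
step 4: discover 3; path=2>6>5>3; order=2,6,5,3
step 5: discover 0; path=2>6>5>3>0; order=2,6,5,3,0
step 6: discover 4; path=2>6>5>3>0>4; order=2,6,5,3,0,4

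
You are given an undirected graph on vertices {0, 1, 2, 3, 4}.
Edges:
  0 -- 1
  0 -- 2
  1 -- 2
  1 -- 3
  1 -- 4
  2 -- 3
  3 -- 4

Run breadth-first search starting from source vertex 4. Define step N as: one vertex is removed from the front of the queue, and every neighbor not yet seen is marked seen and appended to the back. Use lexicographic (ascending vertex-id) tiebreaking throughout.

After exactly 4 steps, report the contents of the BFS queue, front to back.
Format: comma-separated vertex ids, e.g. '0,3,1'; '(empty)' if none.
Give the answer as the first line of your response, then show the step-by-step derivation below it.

2

step 1: dequeue 4; queue=[1,3]; order=4
step 2: dequeue 1; queue=[3,0,2]; order=4,1
step 3: dequeue 3; queue=[0,2]; order=4,1,3
step 4: dequeue 0; queue=[2]; order=4,1,3,0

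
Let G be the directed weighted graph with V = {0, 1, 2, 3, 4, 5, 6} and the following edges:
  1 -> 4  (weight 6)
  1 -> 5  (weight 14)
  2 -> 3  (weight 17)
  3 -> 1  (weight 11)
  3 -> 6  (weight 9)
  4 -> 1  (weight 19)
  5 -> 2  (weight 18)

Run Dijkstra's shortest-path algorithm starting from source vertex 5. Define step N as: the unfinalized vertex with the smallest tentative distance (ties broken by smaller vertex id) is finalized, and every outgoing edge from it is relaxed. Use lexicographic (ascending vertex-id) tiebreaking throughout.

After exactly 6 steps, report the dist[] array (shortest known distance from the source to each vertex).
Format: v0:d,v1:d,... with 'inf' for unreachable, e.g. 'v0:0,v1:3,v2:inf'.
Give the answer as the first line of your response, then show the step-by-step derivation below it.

v0:inf,v1:46,v2:18,v3:35,v4:52,v5:0,v6:44

step 1: dist = v0:inf,v1:inf,v2:18,v3:inf,v4:inf,v5:0,v6:inf
step 2: dist = v0:inf,v1:inf,v2:18,v3:35,v4:inf,v5:0,v6:inf
step 3: dist = v0:inf,v1:46,v2:18,v3:35,v4:inf,v5:0,v6:44
step 4: dist = v0:inf,v1:46,v2:18,v3:35,v4:inf,v5:0,v6:44
step 5: dist = v0:inf,v1:46,v2:18,v3:35,v4:52,v5:0,v6:44
step 6: dist = v0:inf,v1:46,v2:18,v3:35,v4:52,v5:0,v6:44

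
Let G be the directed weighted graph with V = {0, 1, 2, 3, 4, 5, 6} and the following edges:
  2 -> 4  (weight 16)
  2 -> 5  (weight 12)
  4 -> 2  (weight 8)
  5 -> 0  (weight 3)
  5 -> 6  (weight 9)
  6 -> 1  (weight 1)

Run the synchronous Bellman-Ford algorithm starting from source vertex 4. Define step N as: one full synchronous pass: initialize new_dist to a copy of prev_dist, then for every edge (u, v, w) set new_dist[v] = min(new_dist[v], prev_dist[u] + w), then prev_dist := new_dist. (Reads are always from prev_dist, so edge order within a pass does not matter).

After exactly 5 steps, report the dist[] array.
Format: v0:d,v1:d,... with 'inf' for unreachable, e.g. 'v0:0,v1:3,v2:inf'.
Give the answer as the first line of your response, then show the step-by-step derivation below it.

v0:23,v1:30,v2:8,v3:inf,v4:0,v5:20,v6:29

step 1: dist = v0:inf,v1:inf,v2:8,v3:inf,v4:0,v5:inf,v6:inf
step 2: dist = v0:inf,v1:inf,v2:8,v3:inf,v4:0,v5:20,v6:inf
step 3: dist = v0:23,v1:inf,v2:8,v3:inf,v4:0,v5:20,v6:29
step 4: dist = v0:23,v1:30,v2:8,v3:inf,v4:0,v5:20,v6:29
step 5: dist = v0:23,v1:30,v2:8,v3:inf,v4:0,v5:20,v6:29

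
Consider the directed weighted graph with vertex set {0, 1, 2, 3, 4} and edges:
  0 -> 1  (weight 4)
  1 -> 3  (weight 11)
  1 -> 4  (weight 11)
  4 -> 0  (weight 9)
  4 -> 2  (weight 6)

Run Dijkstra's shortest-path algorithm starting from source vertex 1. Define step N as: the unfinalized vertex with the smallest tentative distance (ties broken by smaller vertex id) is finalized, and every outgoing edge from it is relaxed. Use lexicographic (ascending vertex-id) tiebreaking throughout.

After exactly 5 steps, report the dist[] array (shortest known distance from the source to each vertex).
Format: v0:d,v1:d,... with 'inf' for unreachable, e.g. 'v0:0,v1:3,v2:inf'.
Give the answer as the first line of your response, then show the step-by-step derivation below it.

v0:20,v1:0,v2:17,v3:11,v4:11

step 1: dist = v0:inf,v1:0,v2:inf,v3:11,v4:11
step 2: dist = v0:inf,v1:0,v2:inf,v3:11,v4:11
step 3: dist = v0:20,v1:0,v2:17,v3:11,v4:11
step 4: dist = v0:20,v1:0,v2:17,v3:11,v4:11
step 5: dist = v0:20,v1:0,v2:17,v3:11,v4:11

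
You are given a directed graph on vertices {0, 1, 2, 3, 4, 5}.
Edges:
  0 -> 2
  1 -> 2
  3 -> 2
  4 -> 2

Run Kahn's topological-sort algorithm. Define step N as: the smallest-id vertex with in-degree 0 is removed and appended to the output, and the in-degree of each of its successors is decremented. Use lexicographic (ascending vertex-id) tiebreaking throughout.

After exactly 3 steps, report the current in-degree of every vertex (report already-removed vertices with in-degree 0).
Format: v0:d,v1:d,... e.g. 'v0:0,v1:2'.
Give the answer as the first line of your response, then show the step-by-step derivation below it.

v0:0,v1:0,v2:1,v3:0,v4:0,v5:0

step 1: output 0; order=[0]; indeg=(0,0,3,0,0,0)
step 2: output 1; order=[0,1]; indeg=(0,0,2,0,0,0)
step 3: output 3; order=[0,1,3]; indeg=(0,0,1,0,0,0)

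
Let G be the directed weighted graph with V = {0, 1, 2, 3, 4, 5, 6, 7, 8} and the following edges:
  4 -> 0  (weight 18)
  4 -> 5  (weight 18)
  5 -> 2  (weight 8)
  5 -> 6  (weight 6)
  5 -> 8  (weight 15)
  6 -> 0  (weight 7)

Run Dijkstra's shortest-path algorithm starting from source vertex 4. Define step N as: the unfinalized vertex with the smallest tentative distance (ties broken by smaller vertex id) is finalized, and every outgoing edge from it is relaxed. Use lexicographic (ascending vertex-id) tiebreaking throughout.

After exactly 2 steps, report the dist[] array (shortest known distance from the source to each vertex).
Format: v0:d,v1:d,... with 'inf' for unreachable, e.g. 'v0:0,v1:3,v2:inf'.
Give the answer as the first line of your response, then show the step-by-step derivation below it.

v0:18,v1:inf,v2:inf,v3:inf,v4:0,v5:18,v6:inf,v7:inf,v8:inf

step 1: dist = v0:18,v1:inf,v2:inf,v3:inf,v4:0,v5:18,v6:inf,v7:inf,v8:inf
step 2: dist = v0:18,v1:inf,v2:inf,v3:inf,v4:0,v5:18,v6:inf,v7:inf,v8:inf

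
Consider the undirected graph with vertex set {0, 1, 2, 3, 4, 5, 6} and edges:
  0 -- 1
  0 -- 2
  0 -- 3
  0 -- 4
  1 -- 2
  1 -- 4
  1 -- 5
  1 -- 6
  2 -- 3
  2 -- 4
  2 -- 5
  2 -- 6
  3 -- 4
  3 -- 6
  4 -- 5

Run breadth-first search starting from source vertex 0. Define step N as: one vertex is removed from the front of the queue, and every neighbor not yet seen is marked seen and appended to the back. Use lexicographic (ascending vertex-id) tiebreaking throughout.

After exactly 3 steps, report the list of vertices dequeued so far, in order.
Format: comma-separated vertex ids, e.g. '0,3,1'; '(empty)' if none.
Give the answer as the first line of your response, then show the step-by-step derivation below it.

0,1,2

step 1: dequeue 0; queue=[1,2,3,4]; order=0
step 2: dequeue 1; queue=[2,3,4,5,6]; order=0,1
step 3: dequeue 2; queue=[3,4,5,6]; order=0,1,2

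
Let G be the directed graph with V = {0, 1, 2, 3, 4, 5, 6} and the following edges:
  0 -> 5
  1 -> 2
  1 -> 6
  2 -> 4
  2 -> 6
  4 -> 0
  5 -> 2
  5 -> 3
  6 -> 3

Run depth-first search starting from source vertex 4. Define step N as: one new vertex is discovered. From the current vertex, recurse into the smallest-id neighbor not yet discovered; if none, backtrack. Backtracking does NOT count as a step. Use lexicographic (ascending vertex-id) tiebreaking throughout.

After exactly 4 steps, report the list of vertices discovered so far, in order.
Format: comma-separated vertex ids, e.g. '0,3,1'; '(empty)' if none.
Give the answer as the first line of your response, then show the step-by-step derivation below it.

4,0,5,2

step 1: discover 4; path=4; order=4
step 2: discover 0; path=4>0; order=4,0
step 3: discover 5; path=4>0>5; order=4,0,5
step 4: discover 2; path=4>0>5>2; order=4,0,5,2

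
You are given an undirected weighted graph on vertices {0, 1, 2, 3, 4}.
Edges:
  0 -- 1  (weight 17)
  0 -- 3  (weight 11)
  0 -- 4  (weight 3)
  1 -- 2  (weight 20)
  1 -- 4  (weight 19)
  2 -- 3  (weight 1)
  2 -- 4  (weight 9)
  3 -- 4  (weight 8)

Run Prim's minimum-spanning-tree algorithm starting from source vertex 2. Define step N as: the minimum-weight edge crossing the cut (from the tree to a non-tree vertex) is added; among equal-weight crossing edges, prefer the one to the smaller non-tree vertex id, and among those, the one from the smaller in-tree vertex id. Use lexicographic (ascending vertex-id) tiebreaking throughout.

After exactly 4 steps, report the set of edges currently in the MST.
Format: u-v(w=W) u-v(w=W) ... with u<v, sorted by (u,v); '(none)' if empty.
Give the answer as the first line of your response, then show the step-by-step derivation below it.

0-1(w=17) 0-4(w=3) 2-3(w=1) 3-4(w=8)

step 1: add edge 2-3 (w=1); MST = {2-3(w=1)}
step 2: add edge 3-4 (w=8); MST = {2-3(w=1) 3-4(w=8)}
step 3: add edge 0-4 (w=3); MST = {0-4(w=3) 2-3(w=1) 3-4(w=8)}
step 4: add edge 0-1 (w=17); MST = {0-1(w=17) 0-4(w=3) 2-3(w=1) 3-4(w=8)}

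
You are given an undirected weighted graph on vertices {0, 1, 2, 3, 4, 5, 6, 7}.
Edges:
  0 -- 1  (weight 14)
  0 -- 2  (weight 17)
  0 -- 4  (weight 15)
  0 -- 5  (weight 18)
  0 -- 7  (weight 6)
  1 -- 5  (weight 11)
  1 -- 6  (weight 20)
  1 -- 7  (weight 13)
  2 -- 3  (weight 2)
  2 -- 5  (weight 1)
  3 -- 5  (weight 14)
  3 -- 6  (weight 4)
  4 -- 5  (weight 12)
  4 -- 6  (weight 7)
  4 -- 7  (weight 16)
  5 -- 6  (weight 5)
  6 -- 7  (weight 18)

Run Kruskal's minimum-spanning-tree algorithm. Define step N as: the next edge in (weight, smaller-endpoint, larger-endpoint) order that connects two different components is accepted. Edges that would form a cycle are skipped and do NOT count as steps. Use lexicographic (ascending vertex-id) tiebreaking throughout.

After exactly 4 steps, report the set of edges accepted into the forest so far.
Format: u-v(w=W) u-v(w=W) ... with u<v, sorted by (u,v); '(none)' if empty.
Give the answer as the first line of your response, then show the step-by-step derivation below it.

0-7(w=6) 2-3(w=2) 2-5(w=1) 3-6(w=4)

step 1: add edge 2-5 (w=1); MST = {2-5(w=1)}
step 2: add edge 2-3 (w=2); MST = {2-3(w=2) 2-5(w=1)}
step 3: add edge 3-6 (w=4); MST = {2-3(w=2) 2-5(w=1) 3-6(w=4)}
step 4: add edge 0-7 (w=6); MST = {0-7(w=6) 2-3(w=2) 2-5(w=1) 3-6(w=4)}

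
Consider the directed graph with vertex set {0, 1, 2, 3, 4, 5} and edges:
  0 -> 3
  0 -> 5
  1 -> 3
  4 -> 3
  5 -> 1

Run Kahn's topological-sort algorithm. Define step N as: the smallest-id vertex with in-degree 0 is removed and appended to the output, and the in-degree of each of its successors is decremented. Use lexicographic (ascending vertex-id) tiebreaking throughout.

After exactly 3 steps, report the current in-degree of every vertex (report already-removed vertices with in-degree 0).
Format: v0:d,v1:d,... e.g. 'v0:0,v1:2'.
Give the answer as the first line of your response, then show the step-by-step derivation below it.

v0:0,v1:1,v2:0,v3:1,v4:0,v5:0

step 1: output 0; order=[0]; indeg=(0,1,0,2,0,0)
step 2: output 2; order=[0,2]; indeg=(0,1,0,2,0,0)
step 3: output 4; order=[0,2,4]; indeg=(0,1,0,1,0,0)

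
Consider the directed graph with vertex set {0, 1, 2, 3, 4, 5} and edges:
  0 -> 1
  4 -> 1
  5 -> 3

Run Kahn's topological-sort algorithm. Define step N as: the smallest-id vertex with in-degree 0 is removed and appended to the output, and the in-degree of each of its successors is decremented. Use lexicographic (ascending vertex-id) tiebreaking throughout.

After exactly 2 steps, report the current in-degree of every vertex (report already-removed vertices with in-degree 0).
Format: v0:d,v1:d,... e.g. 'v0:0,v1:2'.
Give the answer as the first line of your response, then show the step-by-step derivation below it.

v0:0,v1:1,v2:0,v3:1,v4:0,v5:0

step 1: output 0; order=[0]; indeg=(0,1,0,1,0,0)
step 2: output 2; order=[0,2]; indeg=(0,1,0,1,0,0)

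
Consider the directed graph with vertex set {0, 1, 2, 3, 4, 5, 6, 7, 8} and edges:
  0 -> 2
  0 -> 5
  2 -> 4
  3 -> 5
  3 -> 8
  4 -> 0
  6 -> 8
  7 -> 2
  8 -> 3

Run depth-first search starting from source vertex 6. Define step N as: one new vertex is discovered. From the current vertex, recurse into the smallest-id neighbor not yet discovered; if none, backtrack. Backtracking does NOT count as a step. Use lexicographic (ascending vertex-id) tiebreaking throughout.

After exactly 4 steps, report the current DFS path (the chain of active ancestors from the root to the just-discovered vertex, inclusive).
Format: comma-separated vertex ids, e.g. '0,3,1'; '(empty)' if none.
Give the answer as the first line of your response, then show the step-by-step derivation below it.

6,8,3,5

step 1: discover 6; path=6; order=6
step 2: discover 8; path=6>8; order=6,8
step 3: discover 3; path=6>8>3; order=6,8,3
step 4: discover 5; path=6>8>3>5; order=6,8,3,5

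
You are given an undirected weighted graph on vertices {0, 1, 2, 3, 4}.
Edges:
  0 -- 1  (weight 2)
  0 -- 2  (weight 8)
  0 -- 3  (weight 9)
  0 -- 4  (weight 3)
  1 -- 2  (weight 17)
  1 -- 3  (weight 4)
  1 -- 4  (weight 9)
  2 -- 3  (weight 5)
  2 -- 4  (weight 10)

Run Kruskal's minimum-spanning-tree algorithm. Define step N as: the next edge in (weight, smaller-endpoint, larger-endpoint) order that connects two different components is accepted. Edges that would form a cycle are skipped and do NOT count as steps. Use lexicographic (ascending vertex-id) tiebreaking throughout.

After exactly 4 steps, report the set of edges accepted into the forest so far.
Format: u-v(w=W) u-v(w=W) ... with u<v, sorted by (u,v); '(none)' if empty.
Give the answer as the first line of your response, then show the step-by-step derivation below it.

0-1(w=2) 0-4(w=3) 1-3(w=4) 2-3(w=5)

step 1: add edge 0-1 (w=2); MST = {0-1(w=2)}
step 2: add edge 0-4 (w=3); MST = {0-1(w=2) 0-4(w=3)}
step 3: add edge 1-3 (w=4); MST = {0-1(w=2) 0-4(w=3) 1-3(w=4)}
step 4: add edge 2-3 (w=5); MST = {0-1(w=2) 0-4(w=3) 1-3(w=4) 2-3(w=5)}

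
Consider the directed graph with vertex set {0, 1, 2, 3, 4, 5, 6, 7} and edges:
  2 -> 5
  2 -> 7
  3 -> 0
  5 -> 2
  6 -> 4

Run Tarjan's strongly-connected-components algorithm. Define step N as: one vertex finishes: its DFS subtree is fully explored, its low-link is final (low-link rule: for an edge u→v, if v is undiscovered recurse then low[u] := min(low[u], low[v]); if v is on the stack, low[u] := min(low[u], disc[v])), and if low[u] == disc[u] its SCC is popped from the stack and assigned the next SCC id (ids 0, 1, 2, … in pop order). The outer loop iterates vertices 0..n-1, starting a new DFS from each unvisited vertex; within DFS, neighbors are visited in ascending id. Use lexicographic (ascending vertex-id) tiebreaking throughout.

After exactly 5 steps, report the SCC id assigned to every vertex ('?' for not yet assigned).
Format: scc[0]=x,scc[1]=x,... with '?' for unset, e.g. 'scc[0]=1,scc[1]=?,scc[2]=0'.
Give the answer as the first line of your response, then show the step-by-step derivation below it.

scc[0]=0,scc[1]=1,scc[2]=3,scc[3]=?,scc[4]=?,scc[5]=3,scc[6]=?,scc[7]=2

step 1: low=(low[0]=0,low[1]=?,low[2]=?,low[3]=?,low[4]=?,low[5]=?,low[6]=?,low[7]=?); scc=(scc[0]=0,scc[1]=?,scc[2]=?,scc[3]=?,scc[4]=?,scc[5]=?,scc[6]=?,scc[7]=?)
step 2: low=(low[0]=0,low[1]=1,low[2]=?,low[3]=?,low[4]=?,low[5]=?,low[6]=?,low[7]=?); scc=(scc[0]=0,scc[1]=1,scc[2]=?,scc[3]=?,scc[4]=?,scc[5]=?,scc[6]=?,scc[7]=?)
step 3: low=(low[0]=0,low[1]=1,low[2]=2,low[3]=?,low[4]=?,low[5]=2,low[6]=?,low[7]=?); scc=(scc[0]=0,scc[1]=1,scc[2]=?,scc[3]=?,scc[4]=?,scc[5]=?,scc[6]=?,scc[7]=?)
step 4: low=(low[0]=0,low[1]=1,low[2]=2,low[3]=?,low[4]=?,low[5]=2,low[6]=?,low[7]=4); scc=(scc[0]=0,scc[1]=1,scc[2]=?,scc[3]=?,scc[4]=?,scc[5]=?,scc[6]=?,scc[7]=2)
step 5: low=(low[0]=0,low[1]=1,low[2]=2,low[3]=?,low[4]=?,low[5]=2,low[6]=?,low[7]=4); scc=(scc[0]=0,scc[1]=1,scc[2]=3,scc[3]=?,scc[4]=?,scc[5]=3,scc[6]=?,scc[7]=2)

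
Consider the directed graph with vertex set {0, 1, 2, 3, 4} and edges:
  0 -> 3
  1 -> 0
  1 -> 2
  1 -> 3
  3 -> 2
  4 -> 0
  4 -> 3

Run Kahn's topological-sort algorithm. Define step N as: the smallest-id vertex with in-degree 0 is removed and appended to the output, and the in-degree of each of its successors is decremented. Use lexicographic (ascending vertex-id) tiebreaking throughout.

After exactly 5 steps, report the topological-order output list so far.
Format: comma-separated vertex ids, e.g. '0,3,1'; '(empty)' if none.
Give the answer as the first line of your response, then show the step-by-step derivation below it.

1,4,0,3,2

step 1: output 1; order=[1]; indeg=(1,0,1,2,0)
step 2: output 4; order=[1,4]; indeg=(0,0,1,1,0)
step 3: output 0; order=[1,4,0]; indeg=(0,0,1,0,0)
step 4: output 3; order=[1,4,0,3]; indeg=(0,0,0,0,0)
step 5: output 2; order=[1,4,0,3,2]; indeg=(0,0,0,0,0)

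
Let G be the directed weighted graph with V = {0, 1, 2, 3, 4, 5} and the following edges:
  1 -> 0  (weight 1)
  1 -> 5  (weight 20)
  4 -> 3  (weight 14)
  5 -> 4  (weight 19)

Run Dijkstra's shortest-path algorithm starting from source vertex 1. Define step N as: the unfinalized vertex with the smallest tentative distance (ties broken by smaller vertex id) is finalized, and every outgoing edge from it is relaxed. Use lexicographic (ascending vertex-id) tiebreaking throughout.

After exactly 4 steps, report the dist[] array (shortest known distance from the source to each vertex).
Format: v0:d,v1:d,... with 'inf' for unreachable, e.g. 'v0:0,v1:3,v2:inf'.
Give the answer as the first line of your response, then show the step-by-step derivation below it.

v0:1,v1:0,v2:inf,v3:53,v4:39,v5:20

step 1: dist = v0:1,v1:0,v2:inf,v3:inf,v4:inf,v5:20
step 2: dist = v0:1,v1:0,v2:inf,v3:inf,v4:inf,v5:20
step 3: dist = v0:1,v1:0,v2:inf,v3:inf,v4:39,v5:20
step 4: dist = v0:1,v1:0,v2:inf,v3:53,v4:39,v5:20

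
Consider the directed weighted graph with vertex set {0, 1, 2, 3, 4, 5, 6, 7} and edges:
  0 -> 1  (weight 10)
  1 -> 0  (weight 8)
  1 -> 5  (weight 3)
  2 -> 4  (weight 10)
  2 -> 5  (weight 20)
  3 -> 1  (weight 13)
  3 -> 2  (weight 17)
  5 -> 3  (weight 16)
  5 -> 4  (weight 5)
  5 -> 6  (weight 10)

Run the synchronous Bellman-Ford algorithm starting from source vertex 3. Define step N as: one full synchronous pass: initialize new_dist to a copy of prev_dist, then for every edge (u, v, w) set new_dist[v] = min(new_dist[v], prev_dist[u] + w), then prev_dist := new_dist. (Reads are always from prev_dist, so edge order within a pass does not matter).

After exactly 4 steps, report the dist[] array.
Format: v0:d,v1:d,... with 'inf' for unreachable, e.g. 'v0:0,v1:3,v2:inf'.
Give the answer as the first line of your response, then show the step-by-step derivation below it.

v0:21,v1:13,v2:17,v3:0,v4:21,v5:16,v6:26,v7:inf

step 1: dist = v0:inf,v1:13,v2:17,v3:0,v4:inf,v5:inf,v6:inf,v7:inf
step 2: dist = v0:21,v1:13,v2:17,v3:0,v4:27,v5:16,v6:inf,v7:inf
step 3: dist = v0:21,v1:13,v2:17,v3:0,v4:21,v5:16,v6:26,v7:inf
step 4: dist = v0:21,v1:13,v2:17,v3:0,v4:21,v5:16,v6:26,v7:inf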